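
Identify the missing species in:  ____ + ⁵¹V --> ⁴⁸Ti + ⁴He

proton

Conserve mass number: A + 51 = 48 + 4, so A = 1.
Conserve atomic number: Z + 23 = 22 + 2, so Z = 1.
A = 1 and Z = 1 is ¹H — a proton.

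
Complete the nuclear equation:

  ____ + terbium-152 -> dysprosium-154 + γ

Conserve mass number: A + 152 = 154 + 0, so A = 2.
Conserve atomic number: Z + 65 = 66 + 0, so Z = 1.
A = 2 and Z = 1 is hydrogen-2 — a deuteron.

deuteron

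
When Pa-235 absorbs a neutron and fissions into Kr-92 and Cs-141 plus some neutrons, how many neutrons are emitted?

3

Conserve mass number: 236 = 92 + 141 + k, so k = 236 − 233 = 3.
Check atomic number: 91 = 36 + 55 + 0 = 91. ✓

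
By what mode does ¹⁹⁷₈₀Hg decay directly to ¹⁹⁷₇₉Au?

ΔA = 197 − 197 = 0; ΔZ = 79 − 80 = -1.
A is unchanged and Z drops by 1 — a proton has become a neutron (β⁺ emission or electron capture).

beta-plus decay or electron capture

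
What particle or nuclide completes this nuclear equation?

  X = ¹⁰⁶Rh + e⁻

Conserve mass number: A = 106 + 0, so A = 106.
Conserve atomic number: Z = 45 − 1, so Z = 44.
Z = 44 is ruthenium, so the species is ¹⁰⁶Ru.

Ru-106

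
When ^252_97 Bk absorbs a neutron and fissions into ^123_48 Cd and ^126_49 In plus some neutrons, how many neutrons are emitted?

Conserve mass number: 253 = 123 + 126 + k, so k = 253 − 249 = 4.
Check atomic number: 97 = 48 + 49 + 0 = 97. ✓

4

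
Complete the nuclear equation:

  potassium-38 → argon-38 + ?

Conserve mass number: 38 = 38 + A, so A = 0.
Conserve atomic number: 19 = 18 + Z, so Z = 1.
A = 0 and Z = 1 is e⁺ — a positron.

positron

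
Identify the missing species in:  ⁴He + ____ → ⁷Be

Conserve mass number: 4 + A = 7, so A = 3.
Conserve atomic number: 2 + Z = 4, so Z = 2.
Z = 2 is helium, so the species is ³He.

He-3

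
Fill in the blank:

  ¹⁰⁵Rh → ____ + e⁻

Pd-105

Conserve mass number: 105 = A + 0, so A = 105.
Conserve atomic number: 45 = Z − 1, so Z = 46.
Z = 46 is palladium, so the species is ¹⁰⁵Pd.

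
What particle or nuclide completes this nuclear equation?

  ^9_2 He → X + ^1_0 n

He-8

Conserve mass number: 9 = A + 1, so A = 8.
Conserve atomic number: 2 = Z + 0, so Z = 2.
Z = 2 is helium, so the species is ^8_2 He.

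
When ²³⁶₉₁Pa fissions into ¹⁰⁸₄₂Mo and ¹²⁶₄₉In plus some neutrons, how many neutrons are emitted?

2

Conserve mass number: 236 = 108 + 126 + k, so k = 236 − 234 = 2.
Check atomic number: 91 = 42 + 49 + 0 = 91. ✓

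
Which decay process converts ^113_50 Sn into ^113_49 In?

ΔA = 113 − 113 = 0; ΔZ = 49 − 50 = -1.
A is unchanged and Z drops by 1 — a proton has become a neutron (β⁺ emission or electron capture).

beta-plus decay or electron capture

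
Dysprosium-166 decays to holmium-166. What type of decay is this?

beta-minus decay

ΔA = 166 − 166 = 0; ΔZ = 67 − 66 = +1.
A is unchanged and Z rises by 1 — a neutron has become a proton (β⁻ decay).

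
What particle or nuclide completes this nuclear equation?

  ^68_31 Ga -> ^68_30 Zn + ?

Conserve mass number: 68 = 68 + A, so A = 0.
Conserve atomic number: 31 = 30 + Z, so Z = 1.
A = 0 and Z = 1 is ^0_1 e — a positron.

positron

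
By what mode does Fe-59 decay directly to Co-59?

beta-minus decay

ΔA = 59 − 59 = 0; ΔZ = 27 − 26 = +1.
A is unchanged and Z rises by 1 — a neutron has become a proton (β⁻ decay).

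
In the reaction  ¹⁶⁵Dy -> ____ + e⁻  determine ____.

Conserve mass number: 165 = A + 0, so A = 165.
Conserve atomic number: 66 = Z − 1, so Z = 67.
Z = 67 is holmium, so the species is ¹⁶⁵Ho.

Ho-165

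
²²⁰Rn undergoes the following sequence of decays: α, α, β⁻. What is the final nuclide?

Bi-212

Start: (A, Z) = (220, 86).
After α: (216, 84).
After α: (212, 82).
After β⁻: (212, 83).
Z = 83 is bismuth.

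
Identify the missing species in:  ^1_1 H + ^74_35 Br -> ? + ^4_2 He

Se-71

Conserve mass number: 1 + 74 = A + 4, so A = 71.
Conserve atomic number: 1 + 35 = Z + 2, so Z = 34.
Z = 34 is selenium, so the species is ^71_34 Se.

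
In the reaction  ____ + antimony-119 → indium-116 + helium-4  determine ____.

Conserve mass number: A + 119 = 116 + 4, so A = 1.
Conserve atomic number: Z + 51 = 49 + 2, so Z = 0.
A = 1 and Z = 0 is neutron — a neutron.

neutron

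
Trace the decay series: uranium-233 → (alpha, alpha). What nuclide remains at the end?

Start: (A, Z) = (233, 92).
After α: (229, 90).
After α: (225, 88).
Z = 88 is radium.

Ra-225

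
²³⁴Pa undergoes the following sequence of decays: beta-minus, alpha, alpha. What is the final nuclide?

Ra-226

Start: (A, Z) = (234, 91).
After β⁻: (234, 92).
After α: (230, 90).
After α: (226, 88).
Z = 88 is radium.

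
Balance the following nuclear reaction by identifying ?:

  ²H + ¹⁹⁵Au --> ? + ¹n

Hg-196

Conserve mass number: 2 + 195 = A + 1, so A = 196.
Conserve atomic number: 1 + 79 = Z + 0, so Z = 80.
Z = 80 is mercury, so the species is ¹⁹⁶Hg.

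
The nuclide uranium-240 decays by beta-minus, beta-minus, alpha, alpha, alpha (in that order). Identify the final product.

Start: (A, Z) = (240, 92).
After β⁻: (240, 93).
After β⁻: (240, 94).
After α: (236, 92).
After α: (232, 90).
After α: (228, 88).
Z = 88 is radium.

Ra-228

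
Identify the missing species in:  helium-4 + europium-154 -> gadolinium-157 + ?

proton

Conserve mass number: 4 + 154 = 157 + A, so A = 1.
Conserve atomic number: 2 + 63 = 64 + Z, so Z = 1.
A = 1 and Z = 1 is hydrogen-1 — a proton.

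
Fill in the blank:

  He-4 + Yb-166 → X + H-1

Conserve mass number: 4 + 166 = A + 1, so A = 169.
Conserve atomic number: 2 + 70 = Z + 1, so Z = 71.
Z = 71 is lutetium, so the species is Lu-169.

Lu-169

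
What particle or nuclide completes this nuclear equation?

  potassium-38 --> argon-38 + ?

positron

Conserve mass number: 38 = 38 + A, so A = 0.
Conserve atomic number: 19 = 18 + Z, so Z = 1.
A = 0 and Z = 1 is e⁺ — a positron.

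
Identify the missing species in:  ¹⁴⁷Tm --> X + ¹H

Er-146

Conserve mass number: 147 = A + 1, so A = 146.
Conserve atomic number: 69 = Z + 1, so Z = 68.
Z = 68 is erbium, so the species is ¹⁴⁶Er.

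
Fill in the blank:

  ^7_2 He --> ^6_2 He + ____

Conserve mass number: 7 = 6 + A, so A = 1.
Conserve atomic number: 2 = 2 + Z, so Z = 0.
A = 1 and Z = 0 is ^1_0 n — a neutron.

neutron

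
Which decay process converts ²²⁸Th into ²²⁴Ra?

ΔA = 224 − 228 = -4; ΔZ = 88 − 90 = -2.
A drops by 4 and Z drops by 2 — the signature of alpha emission.

alpha decay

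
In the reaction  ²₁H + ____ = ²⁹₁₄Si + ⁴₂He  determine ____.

P-31

Conserve mass number: 2 + A = 29 + 4, so A = 31.
Conserve atomic number: 1 + Z = 14 + 2, so Z = 15.
Z = 15 is phosphorus, so the species is ³¹₁₅P.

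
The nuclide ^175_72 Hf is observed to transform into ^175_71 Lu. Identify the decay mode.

ΔA = 175 − 175 = 0; ΔZ = 71 − 72 = -1.
A is unchanged and Z drops by 1 — a proton has become a neutron (β⁺ emission or electron capture).

beta-plus decay or electron capture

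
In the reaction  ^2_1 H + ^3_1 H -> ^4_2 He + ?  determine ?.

Conserve mass number: 2 + 3 = 4 + A, so A = 1.
Conserve atomic number: 1 + 1 = 2 + Z, so Z = 0.
A = 1 and Z = 0 is ^1_0 n — a neutron.

neutron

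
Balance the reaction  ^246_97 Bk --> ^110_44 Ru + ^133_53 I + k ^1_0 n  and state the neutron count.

Conserve mass number: 246 = 110 + 133 + k, so k = 246 − 243 = 3.
Check atomic number: 97 = 44 + 53 + 0 = 97. ✓

3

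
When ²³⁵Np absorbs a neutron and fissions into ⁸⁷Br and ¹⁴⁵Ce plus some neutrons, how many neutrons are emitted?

4

Conserve mass number: 236 = 87 + 145 + k, so k = 236 − 232 = 4.
Check atomic number: 93 = 35 + 58 + 0 = 93. ✓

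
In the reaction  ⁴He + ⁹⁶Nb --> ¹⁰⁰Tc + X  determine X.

Conserve mass number: 4 + 96 = 100 + A, so A = 0.
Conserve atomic number: 2 + 41 = 43 + Z, so Z = 0.
A = 0 and Z = 0 is γ — a gamma ray.

gamma ray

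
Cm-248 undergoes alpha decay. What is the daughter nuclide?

Alpha decay: mass number changes by -4, atomic number by -2.
A: 248 − 4 = 244; Z: 96 − 2 = 94.
Z = 94 is plutonium, so the daughter is Pu-244.

Pu-244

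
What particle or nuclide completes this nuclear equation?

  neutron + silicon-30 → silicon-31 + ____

Conserve mass number: 1 + 30 = 31 + A, so A = 0.
Conserve atomic number: 0 + 14 = 14 + Z, so Z = 0.
A = 0 and Z = 0 is γ — a gamma ray.

gamma ray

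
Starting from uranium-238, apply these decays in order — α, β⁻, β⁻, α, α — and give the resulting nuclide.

Ra-226

Start: (A, Z) = (238, 92).
After α: (234, 90).
After β⁻: (234, 91).
After β⁻: (234, 92).
After α: (230, 90).
After α: (226, 88).
Z = 88 is radium.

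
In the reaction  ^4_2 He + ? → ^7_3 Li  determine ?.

Conserve mass number: 4 + A = 7, so A = 3.
Conserve atomic number: 2 + Z = 3, so Z = 1.
A = 3 and Z = 1 is ^3_1 H — a triton.

triton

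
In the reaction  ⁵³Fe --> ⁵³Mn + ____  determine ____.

positron

Conserve mass number: 53 = 53 + A, so A = 0.
Conserve atomic number: 26 = 25 + Z, so Z = 1.
A = 0 and Z = 1 is e⁺ — a positron.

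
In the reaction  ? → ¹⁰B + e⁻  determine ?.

Be-10

Conserve mass number: A = 10 + 0, so A = 10.
Conserve atomic number: Z = 5 − 1, so Z = 4.
Z = 4 is beryllium, so the species is ¹⁰Be.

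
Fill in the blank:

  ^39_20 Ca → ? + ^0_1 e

Conserve mass number: 39 = A + 0, so A = 39.
Conserve atomic number: 20 = Z + 1, so Z = 19.
Z = 19 is potassium, so the species is ^39_19 K.

K-39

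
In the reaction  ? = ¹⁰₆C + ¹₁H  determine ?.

Conserve mass number: A = 10 + 1, so A = 11.
Conserve atomic number: Z = 6 + 1, so Z = 7.
Z = 7 is nitrogen, so the species is ¹¹₇N.

N-11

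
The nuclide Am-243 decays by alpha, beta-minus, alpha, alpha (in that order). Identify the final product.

Th-231

Start: (A, Z) = (243, 95).
After α: (239, 93).
After β⁻: (239, 94).
After α: (235, 92).
After α: (231, 90).
Z = 90 is thorium.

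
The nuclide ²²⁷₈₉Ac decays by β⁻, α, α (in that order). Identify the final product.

Rn-219

Start: (A, Z) = (227, 89).
After β⁻: (227, 90).
After α: (223, 88).
After α: (219, 86).
Z = 86 is radon.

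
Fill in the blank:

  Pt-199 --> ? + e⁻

Au-199

Conserve mass number: 199 = A + 0, so A = 199.
Conserve atomic number: 78 = Z − 1, so Z = 79.
Z = 79 is gold, so the species is Au-199.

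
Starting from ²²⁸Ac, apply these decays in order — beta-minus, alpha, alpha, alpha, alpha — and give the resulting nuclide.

Pb-212

Start: (A, Z) = (228, 89).
After β⁻: (228, 90).
After α: (224, 88).
After α: (220, 86).
After α: (216, 84).
After α: (212, 82).
Z = 82 is lead.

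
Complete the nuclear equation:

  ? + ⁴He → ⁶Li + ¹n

Conserve mass number: A + 4 = 6 + 1, so A = 3.
Conserve atomic number: Z + 2 = 3 + 0, so Z = 1.
A = 3 and Z = 1 is ³H — a triton.

triton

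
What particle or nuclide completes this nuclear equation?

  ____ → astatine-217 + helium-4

Conserve mass number: A = 217 + 4, so A = 221.
Conserve atomic number: Z = 85 + 2, so Z = 87.
Z = 87 is francium, so the species is francium-221.

Fr-221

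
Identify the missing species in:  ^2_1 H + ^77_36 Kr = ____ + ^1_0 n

Rb-78

Conserve mass number: 2 + 77 = A + 1, so A = 78.
Conserve atomic number: 1 + 36 = Z + 0, so Z = 37.
Z = 37 is rubidium, so the species is ^78_37 Rb.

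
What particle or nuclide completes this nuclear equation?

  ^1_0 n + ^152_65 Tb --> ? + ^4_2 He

Conserve mass number: 1 + 152 = A + 4, so A = 149.
Conserve atomic number: 0 + 65 = Z + 2, so Z = 63.
Z = 63 is europium, so the species is ^149_63 Eu.

Eu-149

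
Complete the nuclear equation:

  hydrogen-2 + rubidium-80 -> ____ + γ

Sr-82

Conserve mass number: 2 + 80 = A + 0, so A = 82.
Conserve atomic number: 1 + 37 = Z + 0, so Z = 38.
Z = 38 is strontium, so the species is strontium-82.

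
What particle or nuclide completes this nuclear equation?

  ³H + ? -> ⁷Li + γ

Conserve mass number: 3 + A = 7 + 0, so A = 4.
Conserve atomic number: 1 + Z = 3 + 0, so Z = 2.
A = 4 and Z = 2 is ⁴He — an alpha particle.

alpha particle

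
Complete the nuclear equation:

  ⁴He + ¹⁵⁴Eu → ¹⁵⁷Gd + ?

Conserve mass number: 4 + 154 = 157 + A, so A = 1.
Conserve atomic number: 2 + 63 = 64 + Z, so Z = 1.
A = 1 and Z = 1 is ¹H — a proton.

proton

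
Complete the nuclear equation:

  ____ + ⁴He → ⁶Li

Conserve mass number: A + 4 = 6, so A = 2.
Conserve atomic number: Z + 2 = 3, so Z = 1.
A = 2 and Z = 1 is ²H — a deuteron.

deuteron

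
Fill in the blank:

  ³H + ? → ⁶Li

He-3

Conserve mass number: 3 + A = 6, so A = 3.
Conserve atomic number: 1 + Z = 3, so Z = 2.
Z = 2 is helium, so the species is ³He.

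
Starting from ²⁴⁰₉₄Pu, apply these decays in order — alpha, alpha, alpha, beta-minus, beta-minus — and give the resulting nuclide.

Th-228

Start: (A, Z) = (240, 94).
After α: (236, 92).
After α: (232, 90).
After α: (228, 88).
After β⁻: (228, 89).
After β⁻: (228, 90).
Z = 90 is thorium.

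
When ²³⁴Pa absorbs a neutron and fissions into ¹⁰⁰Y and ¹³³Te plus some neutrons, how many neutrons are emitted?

2

Conserve mass number: 235 = 100 + 133 + k, so k = 235 − 233 = 2.
Check atomic number: 91 = 39 + 52 + 0 = 91. ✓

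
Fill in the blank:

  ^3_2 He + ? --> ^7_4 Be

alpha particle

Conserve mass number: 3 + A = 7, so A = 4.
Conserve atomic number: 2 + Z = 4, so Z = 2.
A = 4 and Z = 2 is ^4_2 He — an alpha particle.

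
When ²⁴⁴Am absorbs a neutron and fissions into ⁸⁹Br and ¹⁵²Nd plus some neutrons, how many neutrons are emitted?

4

Conserve mass number: 245 = 89 + 152 + k, so k = 245 − 241 = 4.
Check atomic number: 95 = 35 + 60 + 0 = 95. ✓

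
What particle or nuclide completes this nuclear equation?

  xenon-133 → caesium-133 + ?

Conserve mass number: 133 = 133 + A, so A = 0.
Conserve atomic number: 54 = 55 + Z, so Z = -1.
A = 0 and Z = -1 is e⁻ — a beta-minus particle.

beta-minus particle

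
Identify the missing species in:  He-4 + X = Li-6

Conserve mass number: 4 + A = 6, so A = 2.
Conserve atomic number: 2 + Z = 3, so Z = 1.
A = 2 and Z = 1 is H-2 — a deuteron.

deuteron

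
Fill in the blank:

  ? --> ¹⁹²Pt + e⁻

Ir-192

Conserve mass number: A = 192 + 0, so A = 192.
Conserve atomic number: Z = 78 − 1, so Z = 77.
Z = 77 is iridium, so the species is ¹⁹²Ir.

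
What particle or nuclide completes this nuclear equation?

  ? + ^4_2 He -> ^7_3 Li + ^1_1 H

Conserve mass number: A + 4 = 7 + 1, so A = 4.
Conserve atomic number: Z + 2 = 3 + 1, so Z = 2.
A = 4 and Z = 2 is ^4_2 He — an alpha particle.

alpha particle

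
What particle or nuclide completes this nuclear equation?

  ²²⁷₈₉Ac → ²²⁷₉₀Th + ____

Conserve mass number: 227 = 227 + A, so A = 0.
Conserve atomic number: 89 = 90 + Z, so Z = -1.
A = 0 and Z = -1 is ⁰₋₁e — a beta-minus particle.

beta-minus particle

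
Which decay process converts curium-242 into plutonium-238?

alpha decay

ΔA = 238 − 242 = -4; ΔZ = 94 − 96 = -2.
A drops by 4 and Z drops by 2 — the signature of alpha emission.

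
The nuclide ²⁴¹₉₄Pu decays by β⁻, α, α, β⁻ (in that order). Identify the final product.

Start: (A, Z) = (241, 94).
After β⁻: (241, 95).
After α: (237, 93).
After α: (233, 91).
After β⁻: (233, 92).
Z = 92 is uranium.

U-233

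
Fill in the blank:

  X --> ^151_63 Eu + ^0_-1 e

Conserve mass number: A = 151 + 0, so A = 151.
Conserve atomic number: Z = 63 − 1, so Z = 62.
Z = 62 is samarium, so the species is ^151_62 Sm.

Sm-151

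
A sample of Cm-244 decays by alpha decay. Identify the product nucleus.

Alpha decay: mass number changes by -4, atomic number by -2.
A: 244 − 4 = 240; Z: 96 − 2 = 94.
Z = 94 is plutonium, so the daughter is Pu-240.

Pu-240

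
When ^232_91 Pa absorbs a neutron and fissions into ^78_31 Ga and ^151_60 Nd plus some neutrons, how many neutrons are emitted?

4

Conserve mass number: 233 = 78 + 151 + k, so k = 233 − 229 = 4.
Check atomic number: 91 = 31 + 60 + 0 = 91. ✓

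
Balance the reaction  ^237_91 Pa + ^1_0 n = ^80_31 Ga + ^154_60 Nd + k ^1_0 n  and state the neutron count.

Conserve mass number: 238 = 80 + 154 + k, so k = 238 − 234 = 4.
Check atomic number: 91 = 31 + 60 + 0 = 91. ✓

4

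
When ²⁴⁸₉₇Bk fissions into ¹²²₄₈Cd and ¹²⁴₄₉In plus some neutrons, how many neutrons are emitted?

2

Conserve mass number: 248 = 122 + 124 + k, so k = 248 − 246 = 2.
Check atomic number: 97 = 48 + 49 + 0 = 97. ✓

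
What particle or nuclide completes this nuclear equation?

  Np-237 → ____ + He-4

Conserve mass number: 237 = A + 4, so A = 233.
Conserve atomic number: 93 = Z + 2, so Z = 91.
Z = 91 is protactinium, so the species is Pa-233.

Pa-233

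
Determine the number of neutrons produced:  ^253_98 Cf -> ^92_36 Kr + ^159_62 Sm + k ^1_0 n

Conserve mass number: 253 = 92 + 159 + k, so k = 253 − 251 = 2.
Check atomic number: 98 = 36 + 62 + 0 = 98. ✓

2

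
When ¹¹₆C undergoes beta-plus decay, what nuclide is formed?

Beta-plus decay: mass number changes by +0, atomic number by -1.
A: 11 = 11; Z: 6 − 1 = 5.
Z = 5 is boron, so the daughter is ¹¹₅B.

B-11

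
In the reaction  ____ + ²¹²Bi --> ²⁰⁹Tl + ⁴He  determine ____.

neutron

Conserve mass number: A + 212 = 209 + 4, so A = 1.
Conserve atomic number: Z + 83 = 81 + 2, so Z = 0.
A = 1 and Z = 0 is ¹n — a neutron.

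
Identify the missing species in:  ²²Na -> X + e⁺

Conserve mass number: 22 = A + 0, so A = 22.
Conserve atomic number: 11 = Z + 1, so Z = 10.
Z = 10 is neon, so the species is ²²Ne.

Ne-22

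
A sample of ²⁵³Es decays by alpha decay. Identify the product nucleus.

Bk-249

Alpha decay: mass number changes by -4, atomic number by -2.
A: 253 − 4 = 249; Z: 99 − 2 = 97.
Z = 97 is berkelium, so the daughter is ²⁴⁹Bk.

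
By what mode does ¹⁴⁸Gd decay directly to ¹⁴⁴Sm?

alpha decay

ΔA = 144 − 148 = -4; ΔZ = 62 − 64 = -2.
A drops by 4 and Z drops by 2 — the signature of alpha emission.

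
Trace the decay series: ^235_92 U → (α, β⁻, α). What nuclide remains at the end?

Start: (A, Z) = (235, 92).
After α: (231, 90).
After β⁻: (231, 91).
After α: (227, 89).
Z = 89 is actinium.

Ac-227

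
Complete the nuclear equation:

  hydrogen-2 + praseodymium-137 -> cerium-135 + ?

alpha particle

Conserve mass number: 2 + 137 = 135 + A, so A = 4.
Conserve atomic number: 1 + 59 = 58 + Z, so Z = 2.
A = 4 and Z = 2 is helium-4 — an alpha particle.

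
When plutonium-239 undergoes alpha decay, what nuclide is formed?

U-235

Alpha decay: mass number changes by -4, atomic number by -2.
A: 239 − 4 = 235; Z: 94 − 2 = 92.
Z = 92 is uranium, so the daughter is uranium-235.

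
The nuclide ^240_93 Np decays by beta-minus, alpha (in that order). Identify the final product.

Start: (A, Z) = (240, 93).
After β⁻: (240, 94).
After α: (236, 92).
Z = 92 is uranium.

U-236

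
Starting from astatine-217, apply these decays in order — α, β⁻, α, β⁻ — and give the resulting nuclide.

Start: (A, Z) = (217, 85).
After α: (213, 83).
After β⁻: (213, 84).
After α: (209, 82).
After β⁻: (209, 83).
Z = 83 is bismuth.

Bi-209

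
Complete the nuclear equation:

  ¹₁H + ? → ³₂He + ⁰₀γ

deuteron

Conserve mass number: 1 + A = 3 + 0, so A = 2.
Conserve atomic number: 1 + Z = 2 + 0, so Z = 1.
A = 2 and Z = 1 is ²₁H — a deuteron.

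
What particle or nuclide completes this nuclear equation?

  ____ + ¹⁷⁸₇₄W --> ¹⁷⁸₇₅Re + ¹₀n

Conserve mass number: A + 178 = 178 + 1, so A = 1.
Conserve atomic number: Z + 74 = 75 + 0, so Z = 1.
A = 1 and Z = 1 is ¹₁H — a proton.

proton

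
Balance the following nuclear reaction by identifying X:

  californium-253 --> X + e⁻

Conserve mass number: 253 = A + 0, so A = 253.
Conserve atomic number: 98 = Z − 1, so Z = 99.
Z = 99 is einsteinium, so the species is einsteinium-253.

Es-253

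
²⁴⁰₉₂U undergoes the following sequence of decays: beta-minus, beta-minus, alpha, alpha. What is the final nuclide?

Start: (A, Z) = (240, 92).
After β⁻: (240, 93).
After β⁻: (240, 94).
After α: (236, 92).
After α: (232, 90).
Z = 90 is thorium.

Th-232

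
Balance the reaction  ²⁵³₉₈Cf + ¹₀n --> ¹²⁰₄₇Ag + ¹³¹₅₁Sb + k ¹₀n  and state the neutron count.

Conserve mass number: 254 = 120 + 131 + k, so k = 254 − 251 = 3.
Check atomic number: 98 = 47 + 51 + 0 = 98. ✓

3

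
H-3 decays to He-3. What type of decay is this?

ΔA = 3 − 3 = 0; ΔZ = 2 − 1 = +1.
A is unchanged and Z rises by 1 — a neutron has become a proton (β⁻ decay).

beta-minus decay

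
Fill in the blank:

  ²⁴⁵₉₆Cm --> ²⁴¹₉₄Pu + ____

Conserve mass number: 245 = 241 + A, so A = 4.
Conserve atomic number: 96 = 94 + Z, so Z = 2.
A = 4 and Z = 2 is ⁴₂He — an alpha particle.

alpha particle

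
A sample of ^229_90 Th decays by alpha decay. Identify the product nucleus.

Ra-225

Alpha decay: mass number changes by -4, atomic number by -2.
A: 229 − 4 = 225; Z: 90 − 2 = 88.
Z = 88 is radium, so the daughter is ^225_88 Ra.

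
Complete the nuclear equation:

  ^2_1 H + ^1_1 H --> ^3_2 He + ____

gamma ray

Conserve mass number: 2 + 1 = 3 + A, so A = 0.
Conserve atomic number: 1 + 1 = 2 + Z, so Z = 0.
A = 0 and Z = 0 is ^0_0 γ — a gamma ray.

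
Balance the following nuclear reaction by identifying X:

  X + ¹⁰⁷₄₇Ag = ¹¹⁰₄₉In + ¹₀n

Conserve mass number: A + 107 = 110 + 1, so A = 4.
Conserve atomic number: Z + 47 = 49 + 0, so Z = 2.
A = 4 and Z = 2 is ⁴₂He — an alpha particle.

alpha particle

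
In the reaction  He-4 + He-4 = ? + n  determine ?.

Be-7

Conserve mass number: 4 + 4 = A + 1, so A = 7.
Conserve atomic number: 2 + 2 = Z + 0, so Z = 4.
Z = 4 is beryllium, so the species is Be-7.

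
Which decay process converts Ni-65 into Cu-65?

beta-minus decay

ΔA = 65 − 65 = 0; ΔZ = 29 − 28 = +1.
A is unchanged and Z rises by 1 — a neutron has become a proton (β⁻ decay).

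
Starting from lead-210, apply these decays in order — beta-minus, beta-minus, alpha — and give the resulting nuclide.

Start: (A, Z) = (210, 82).
After β⁻: (210, 83).
After β⁻: (210, 84).
After α: (206, 82).
Z = 82 is lead.

Pb-206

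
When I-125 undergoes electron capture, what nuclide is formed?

Electron capture: mass number changes by +0, atomic number by -1.
A: 125 = 125; Z: 53 − 1 = 52.
Z = 52 is tellurium, so the daughter is Te-125.

Te-125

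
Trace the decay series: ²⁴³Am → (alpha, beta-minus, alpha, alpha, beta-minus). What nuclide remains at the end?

Start: (A, Z) = (243, 95).
After α: (239, 93).
After β⁻: (239, 94).
After α: (235, 92).
After α: (231, 90).
After β⁻: (231, 91).
Z = 91 is protactinium.

Pa-231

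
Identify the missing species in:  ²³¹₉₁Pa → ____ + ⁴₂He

Ac-227

Conserve mass number: 231 = A + 4, so A = 227.
Conserve atomic number: 91 = Z + 2, so Z = 89.
Z = 89 is actinium, so the species is ²²⁷₈₉Ac.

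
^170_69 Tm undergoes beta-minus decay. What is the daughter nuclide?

Beta-minus decay: mass number changes by +0, atomic number by +1.
A: 170 = 170; Z: 69 + 1 = 70.
Z = 70 is ytterbium, so the daughter is ^170_70 Yb.

Yb-170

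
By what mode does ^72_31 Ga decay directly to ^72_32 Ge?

beta-minus decay

ΔA = 72 − 72 = 0; ΔZ = 32 − 31 = +1.
A is unchanged and Z rises by 1 — a neutron has become a proton (β⁻ decay).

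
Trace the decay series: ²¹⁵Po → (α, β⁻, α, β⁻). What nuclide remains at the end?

Start: (A, Z) = (215, 84).
After α: (211, 82).
After β⁻: (211, 83).
After α: (207, 81).
After β⁻: (207, 82).
Z = 82 is lead.

Pb-207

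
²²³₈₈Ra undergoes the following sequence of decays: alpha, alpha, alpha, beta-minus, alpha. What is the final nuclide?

Tl-207

Start: (A, Z) = (223, 88).
After α: (219, 86).
After α: (215, 84).
After α: (211, 82).
After β⁻: (211, 83).
After α: (207, 81).
Z = 81 is thallium.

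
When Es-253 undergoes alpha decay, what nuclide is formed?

Bk-249

Alpha decay: mass number changes by -4, atomic number by -2.
A: 253 − 4 = 249; Z: 99 − 2 = 97.
Z = 97 is berkelium, so the daughter is Bk-249.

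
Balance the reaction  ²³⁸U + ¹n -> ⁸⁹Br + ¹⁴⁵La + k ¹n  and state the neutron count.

5

Conserve mass number: 239 = 89 + 145 + k, so k = 239 − 234 = 5.
Check atomic number: 92 = 35 + 57 + 0 = 92. ✓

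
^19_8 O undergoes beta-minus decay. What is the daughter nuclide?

Beta-minus decay: mass number changes by +0, atomic number by +1.
A: 19 = 19; Z: 8 + 1 = 9.
Z = 9 is fluorine, so the daughter is ^19_9 F.

F-19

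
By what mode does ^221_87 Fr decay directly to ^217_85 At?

ΔA = 217 − 221 = -4; ΔZ = 85 − 87 = -2.
A drops by 4 and Z drops by 2 — the signature of alpha emission.

alpha decay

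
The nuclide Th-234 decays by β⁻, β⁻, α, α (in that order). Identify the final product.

Ra-226

Start: (A, Z) = (234, 90).
After β⁻: (234, 91).
After β⁻: (234, 92).
After α: (230, 90).
After α: (226, 88).
Z = 88 is radium.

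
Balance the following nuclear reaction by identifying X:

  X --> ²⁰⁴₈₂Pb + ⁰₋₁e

Conserve mass number: A = 204 + 0, so A = 204.
Conserve atomic number: Z = 82 − 1, so Z = 81.
Z = 81 is thallium, so the species is ²⁰⁴₈₁Tl.

Tl-204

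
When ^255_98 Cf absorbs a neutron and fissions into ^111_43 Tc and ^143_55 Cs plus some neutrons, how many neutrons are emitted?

Conserve mass number: 256 = 111 + 143 + k, so k = 256 − 254 = 2.
Check atomic number: 98 = 43 + 55 + 0 = 98. ✓

2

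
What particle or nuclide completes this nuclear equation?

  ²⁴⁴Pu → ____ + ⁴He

Conserve mass number: 244 = A + 4, so A = 240.
Conserve atomic number: 94 = Z + 2, so Z = 92.
Z = 92 is uranium, so the species is ²⁴⁰U.

U-240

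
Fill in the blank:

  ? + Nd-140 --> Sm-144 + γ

alpha particle

Conserve mass number: A + 140 = 144 + 0, so A = 4.
Conserve atomic number: Z + 60 = 62 + 0, so Z = 2.
A = 4 and Z = 2 is He-4 — an alpha particle.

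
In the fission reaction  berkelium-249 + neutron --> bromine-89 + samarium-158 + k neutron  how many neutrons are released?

3

Conserve mass number: 250 = 89 + 158 + k, so k = 250 − 247 = 3.
Check atomic number: 97 = 35 + 62 + 0 = 97. ✓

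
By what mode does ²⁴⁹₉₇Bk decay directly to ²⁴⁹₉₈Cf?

ΔA = 249 − 249 = 0; ΔZ = 98 − 97 = +1.
A is unchanged and Z rises by 1 — a neutron has become a proton (β⁻ decay).

beta-minus decay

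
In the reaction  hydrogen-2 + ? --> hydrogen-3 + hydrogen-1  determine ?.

Conserve mass number: 2 + A = 3 + 1, so A = 2.
Conserve atomic number: 1 + Z = 1 + 1, so Z = 1.
A = 2 and Z = 1 is hydrogen-2 — a deuteron.

deuteron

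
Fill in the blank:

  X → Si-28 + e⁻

Al-28

Conserve mass number: A = 28 + 0, so A = 28.
Conserve atomic number: Z = 14 − 1, so Z = 13.
Z = 13 is aluminium, so the species is Al-28.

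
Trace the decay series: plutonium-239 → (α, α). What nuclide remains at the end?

Th-231

Start: (A, Z) = (239, 94).
After α: (235, 92).
After α: (231, 90).
Z = 90 is thorium.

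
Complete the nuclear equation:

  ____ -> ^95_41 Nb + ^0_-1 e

Conserve mass number: A = 95 + 0, so A = 95.
Conserve atomic number: Z = 41 − 1, so Z = 40.
Z = 40 is zirconium, so the species is ^95_40 Zr.

Zr-95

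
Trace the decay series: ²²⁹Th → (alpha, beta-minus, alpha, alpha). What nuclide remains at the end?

At-217

Start: (A, Z) = (229, 90).
After α: (225, 88).
After β⁻: (225, 89).
After α: (221, 87).
After α: (217, 85).
Z = 85 is astatine.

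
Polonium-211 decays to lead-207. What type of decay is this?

alpha decay

ΔA = 207 − 211 = -4; ΔZ = 82 − 84 = -2.
A drops by 4 and Z drops by 2 — the signature of alpha emission.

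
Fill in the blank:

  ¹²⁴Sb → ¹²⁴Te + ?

beta-minus particle

Conserve mass number: 124 = 124 + A, so A = 0.
Conserve atomic number: 51 = 52 + Z, so Z = -1.
A = 0 and Z = -1 is e⁻ — a beta-minus particle.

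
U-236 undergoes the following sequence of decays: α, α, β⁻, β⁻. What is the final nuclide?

Th-228

Start: (A, Z) = (236, 92).
After α: (232, 90).
After α: (228, 88).
After β⁻: (228, 89).
After β⁻: (228, 90).
Z = 90 is thorium.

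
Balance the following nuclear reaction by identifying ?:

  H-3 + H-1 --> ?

Conserve mass number: 3 + 1 = A, so A = 4.
Conserve atomic number: 1 + 1 = Z, so Z = 2.
A = 4 and Z = 2 is He-4 — an alpha particle.

He-4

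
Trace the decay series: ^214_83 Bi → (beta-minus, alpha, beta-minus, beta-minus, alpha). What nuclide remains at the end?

Start: (A, Z) = (214, 83).
After β⁻: (214, 84).
After α: (210, 82).
After β⁻: (210, 83).
After β⁻: (210, 84).
After α: (206, 82).
Z = 82 is lead.

Pb-206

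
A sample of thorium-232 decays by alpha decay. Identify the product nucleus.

Alpha decay: mass number changes by -4, atomic number by -2.
A: 232 − 4 = 228; Z: 90 − 2 = 88.
Z = 88 is radium, so the daughter is radium-228.

Ra-228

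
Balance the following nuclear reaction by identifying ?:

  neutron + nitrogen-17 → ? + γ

N-18

Conserve mass number: 1 + 17 = A + 0, so A = 18.
Conserve atomic number: 0 + 7 = Z + 0, so Z = 7.
Z = 7 is nitrogen, so the species is nitrogen-18.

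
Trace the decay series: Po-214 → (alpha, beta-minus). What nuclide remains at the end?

Bi-210

Start: (A, Z) = (214, 84).
After α: (210, 82).
After β⁻: (210, 83).
Z = 83 is bismuth.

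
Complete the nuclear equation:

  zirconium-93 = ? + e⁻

Nb-93

Conserve mass number: 93 = A + 0, so A = 93.
Conserve atomic number: 40 = Z − 1, so Z = 41.
Z = 41 is niobium, so the species is niobium-93.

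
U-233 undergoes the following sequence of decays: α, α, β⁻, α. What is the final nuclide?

Fr-221

Start: (A, Z) = (233, 92).
After α: (229, 90).
After α: (225, 88).
After β⁻: (225, 89).
After α: (221, 87).
Z = 87 is francium.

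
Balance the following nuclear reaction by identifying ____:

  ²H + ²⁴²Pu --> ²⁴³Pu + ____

Conserve mass number: 2 + 242 = 243 + A, so A = 1.
Conserve atomic number: 1 + 94 = 94 + Z, so Z = 1.
A = 1 and Z = 1 is ¹H — a proton.

proton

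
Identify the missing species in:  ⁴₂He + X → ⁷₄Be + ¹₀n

Conserve mass number: 4 + A = 7 + 1, so A = 4.
Conserve atomic number: 2 + Z = 4 + 0, so Z = 2.
A = 4 and Z = 2 is ⁴₂He — an alpha particle.

alpha particle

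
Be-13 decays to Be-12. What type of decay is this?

neutron emission

ΔA = 12 − 13 = -1; ΔZ = 4 − 4 = +0.
A drops by 1 with Z unchanged — a neutron was emitted.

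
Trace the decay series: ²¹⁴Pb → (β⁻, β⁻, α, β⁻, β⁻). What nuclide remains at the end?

Po-210

Start: (A, Z) = (214, 82).
After β⁻: (214, 83).
After β⁻: (214, 84).
After α: (210, 82).
After β⁻: (210, 83).
After β⁻: (210, 84).
Z = 84 is polonium.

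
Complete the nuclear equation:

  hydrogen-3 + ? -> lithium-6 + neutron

Conserve mass number: 3 + A = 6 + 1, so A = 4.
Conserve atomic number: 1 + Z = 3 + 0, so Z = 2.
A = 4 and Z = 2 is helium-4 — an alpha particle.

alpha particle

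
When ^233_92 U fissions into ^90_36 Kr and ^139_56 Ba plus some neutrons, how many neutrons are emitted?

Conserve mass number: 233 = 90 + 139 + k, so k = 233 − 229 = 4.
Check atomic number: 92 = 36 + 56 + 0 = 92. ✓

4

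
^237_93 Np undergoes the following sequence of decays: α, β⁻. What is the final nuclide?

Start: (A, Z) = (237, 93).
After α: (233, 91).
After β⁻: (233, 92).
Z = 92 is uranium.

U-233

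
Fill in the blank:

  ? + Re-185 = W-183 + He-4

deuteron

Conserve mass number: A + 185 = 183 + 4, so A = 2.
Conserve atomic number: Z + 75 = 74 + 2, so Z = 1.
A = 2 and Z = 1 is H-2 — a deuteron.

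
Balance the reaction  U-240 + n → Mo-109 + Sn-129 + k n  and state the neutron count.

Conserve mass number: 241 = 109 + 129 + k, so k = 241 − 238 = 3.
Check atomic number: 92 = 42 + 50 + 0 = 92. ✓

3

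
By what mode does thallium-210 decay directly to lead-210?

beta-minus decay

ΔA = 210 − 210 = 0; ΔZ = 82 − 81 = +1.
A is unchanged and Z rises by 1 — a neutron has become a proton (β⁻ decay).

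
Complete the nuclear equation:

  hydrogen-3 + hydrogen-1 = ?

Conserve mass number: 3 + 1 = A, so A = 4.
Conserve atomic number: 1 + 1 = Z, so Z = 2.
A = 4 and Z = 2 is helium-4 — an alpha particle.

He-4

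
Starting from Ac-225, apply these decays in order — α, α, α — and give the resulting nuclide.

Start: (A, Z) = (225, 89).
After α: (221, 87).
After α: (217, 85).
After α: (213, 83).
Z = 83 is bismuth.

Bi-213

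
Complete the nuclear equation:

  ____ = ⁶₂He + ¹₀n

He-7

Conserve mass number: A = 6 + 1, so A = 7.
Conserve atomic number: Z = 2 + 0, so Z = 2.
Z = 2 is helium, so the species is ⁷₂He.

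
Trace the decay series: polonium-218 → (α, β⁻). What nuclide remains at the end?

Start: (A, Z) = (218, 84).
After α: (214, 82).
After β⁻: (214, 83).
Z = 83 is bismuth.

Bi-214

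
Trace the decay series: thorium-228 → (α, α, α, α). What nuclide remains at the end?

Pb-212

Start: (A, Z) = (228, 90).
After α: (224, 88).
After α: (220, 86).
After α: (216, 84).
After α: (212, 82).
Z = 82 is lead.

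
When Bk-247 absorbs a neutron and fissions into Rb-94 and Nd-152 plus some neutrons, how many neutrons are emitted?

2

Conserve mass number: 248 = 94 + 152 + k, so k = 248 − 246 = 2.
Check atomic number: 97 = 37 + 60 + 0 = 97. ✓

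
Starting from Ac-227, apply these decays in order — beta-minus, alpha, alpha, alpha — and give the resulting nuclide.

Start: (A, Z) = (227, 89).
After β⁻: (227, 90).
After α: (223, 88).
After α: (219, 86).
After α: (215, 84).
Z = 84 is polonium.

Po-215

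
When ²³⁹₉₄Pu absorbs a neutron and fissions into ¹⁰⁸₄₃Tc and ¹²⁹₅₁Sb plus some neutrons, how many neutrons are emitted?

3

Conserve mass number: 240 = 108 + 129 + k, so k = 240 − 237 = 3.
Check atomic number: 94 = 43 + 51 + 0 = 94. ✓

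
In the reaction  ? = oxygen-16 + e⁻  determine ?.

N-16

Conserve mass number: A = 16 + 0, so A = 16.
Conserve atomic number: Z = 8 − 1, so Z = 7.
Z = 7 is nitrogen, so the species is nitrogen-16.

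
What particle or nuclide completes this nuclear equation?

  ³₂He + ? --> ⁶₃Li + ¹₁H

alpha particle

Conserve mass number: 3 + A = 6 + 1, so A = 4.
Conserve atomic number: 2 + Z = 3 + 1, so Z = 2.
A = 4 and Z = 2 is ⁴₂He — an alpha particle.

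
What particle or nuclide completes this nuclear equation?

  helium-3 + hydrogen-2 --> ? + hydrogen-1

Conserve mass number: 3 + 2 = A + 1, so A = 4.
Conserve atomic number: 2 + 1 = Z + 1, so Z = 2.
A = 4 and Z = 2 is helium-4 — an alpha particle.

He-4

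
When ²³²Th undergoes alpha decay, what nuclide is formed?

Ra-228

Alpha decay: mass number changes by -4, atomic number by -2.
A: 232 − 4 = 228; Z: 90 − 2 = 88.
Z = 88 is radium, so the daughter is ²²⁸Ra.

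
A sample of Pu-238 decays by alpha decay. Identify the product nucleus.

Alpha decay: mass number changes by -4, atomic number by -2.
A: 238 − 4 = 234; Z: 94 − 2 = 92.
Z = 92 is uranium, so the daughter is U-234.

U-234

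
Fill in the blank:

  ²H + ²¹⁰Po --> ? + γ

At-212

Conserve mass number: 2 + 210 = A + 0, so A = 212.
Conserve atomic number: 1 + 84 = Z + 0, so Z = 85.
Z = 85 is astatine, so the species is ²¹²At.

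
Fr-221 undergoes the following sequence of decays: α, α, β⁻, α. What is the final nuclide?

Pb-209

Start: (A, Z) = (221, 87).
After α: (217, 85).
After α: (213, 83).
After β⁻: (213, 84).
After α: (209, 82).
Z = 82 is lead.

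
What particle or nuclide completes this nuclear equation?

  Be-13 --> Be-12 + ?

Conserve mass number: 13 = 12 + A, so A = 1.
Conserve atomic number: 4 = 4 + Z, so Z = 0.
A = 1 and Z = 0 is n — a neutron.

neutron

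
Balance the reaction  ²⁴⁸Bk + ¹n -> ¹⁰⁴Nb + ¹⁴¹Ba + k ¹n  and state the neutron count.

Conserve mass number: 249 = 104 + 141 + k, so k = 249 − 245 = 4.
Check atomic number: 97 = 41 + 56 + 0 = 97. ✓

4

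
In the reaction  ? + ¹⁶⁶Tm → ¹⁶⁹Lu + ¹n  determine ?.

alpha particle

Conserve mass number: A + 166 = 169 + 1, so A = 4.
Conserve atomic number: Z + 69 = 71 + 0, so Z = 2.
A = 4 and Z = 2 is ⁴He — an alpha particle.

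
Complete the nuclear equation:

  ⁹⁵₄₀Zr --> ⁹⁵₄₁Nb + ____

Conserve mass number: 95 = 95 + A, so A = 0.
Conserve atomic number: 40 = 41 + Z, so Z = -1.
A = 0 and Z = -1 is ⁰₋₁e — a beta-minus particle.

beta-minus particle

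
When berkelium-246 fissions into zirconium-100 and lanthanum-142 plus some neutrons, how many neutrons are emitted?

Conserve mass number: 246 = 100 + 142 + k, so k = 246 − 242 = 4.
Check atomic number: 97 = 40 + 57 + 0 = 97. ✓

4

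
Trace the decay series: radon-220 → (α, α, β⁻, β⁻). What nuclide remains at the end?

Start: (A, Z) = (220, 86).
After α: (216, 84).
After α: (212, 82).
After β⁻: (212, 83).
After β⁻: (212, 84).
Z = 84 is polonium.

Po-212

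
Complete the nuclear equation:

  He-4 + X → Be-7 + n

alpha particle

Conserve mass number: 4 + A = 7 + 1, so A = 4.
Conserve atomic number: 2 + Z = 4 + 0, so Z = 2.
A = 4 and Z = 2 is He-4 — an alpha particle.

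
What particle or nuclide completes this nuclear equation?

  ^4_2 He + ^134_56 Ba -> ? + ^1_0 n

Ce-137

Conserve mass number: 4 + 134 = A + 1, so A = 137.
Conserve atomic number: 2 + 56 = Z + 0, so Z = 58.
Z = 58 is cerium, so the species is ^137_58 Ce.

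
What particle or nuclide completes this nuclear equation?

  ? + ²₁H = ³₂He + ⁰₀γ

proton

Conserve mass number: A + 2 = 3 + 0, so A = 1.
Conserve atomic number: Z + 1 = 2 + 0, so Z = 1.
A = 1 and Z = 1 is ¹₁H — a proton.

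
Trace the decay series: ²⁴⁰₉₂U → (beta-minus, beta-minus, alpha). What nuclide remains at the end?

Start: (A, Z) = (240, 92).
After β⁻: (240, 93).
After β⁻: (240, 94).
After α: (236, 92).
Z = 92 is uranium.

U-236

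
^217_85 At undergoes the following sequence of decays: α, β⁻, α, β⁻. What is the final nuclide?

Start: (A, Z) = (217, 85).
After α: (213, 83).
After β⁻: (213, 84).
After α: (209, 82).
After β⁻: (209, 83).
Z = 83 is bismuth.

Bi-209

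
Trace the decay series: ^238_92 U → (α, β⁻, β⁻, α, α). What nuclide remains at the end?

Start: (A, Z) = (238, 92).
After α: (234, 90).
After β⁻: (234, 91).
After β⁻: (234, 92).
After α: (230, 90).
After α: (226, 88).
Z = 88 is radium.

Ra-226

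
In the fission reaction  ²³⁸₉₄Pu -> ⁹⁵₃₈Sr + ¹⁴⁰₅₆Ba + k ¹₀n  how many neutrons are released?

3

Conserve mass number: 238 = 95 + 140 + k, so k = 238 − 235 = 3.
Check atomic number: 94 = 38 + 56 + 0 = 94. ✓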